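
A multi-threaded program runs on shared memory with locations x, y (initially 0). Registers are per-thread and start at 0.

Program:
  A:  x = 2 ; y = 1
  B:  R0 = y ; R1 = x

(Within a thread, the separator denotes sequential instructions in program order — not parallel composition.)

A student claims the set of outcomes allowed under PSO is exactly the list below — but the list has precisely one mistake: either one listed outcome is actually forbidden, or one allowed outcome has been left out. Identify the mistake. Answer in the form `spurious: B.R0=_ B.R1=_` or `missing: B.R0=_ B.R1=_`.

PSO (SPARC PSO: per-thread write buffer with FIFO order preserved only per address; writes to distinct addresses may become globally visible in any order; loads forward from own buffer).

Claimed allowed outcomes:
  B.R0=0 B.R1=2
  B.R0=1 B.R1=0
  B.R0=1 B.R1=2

outcome vector order: (B.R0,B.R1)
PSO (4): 00 02 10 12
PSO∖claimed = {00}

missing: B.R0=0 B.R1=0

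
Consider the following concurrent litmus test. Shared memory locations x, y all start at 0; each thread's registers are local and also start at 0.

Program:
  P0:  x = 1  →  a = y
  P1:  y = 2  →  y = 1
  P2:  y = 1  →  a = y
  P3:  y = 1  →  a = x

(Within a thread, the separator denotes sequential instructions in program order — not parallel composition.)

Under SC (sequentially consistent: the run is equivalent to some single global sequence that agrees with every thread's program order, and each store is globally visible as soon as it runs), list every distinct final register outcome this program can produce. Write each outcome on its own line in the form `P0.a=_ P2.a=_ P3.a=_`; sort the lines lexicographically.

outcome vector order: (P0.a,P2.a,P3.a)
|SC outcomes| = 10

P0.a=0 P2.a=1 P3.a=1
P0.a=0 P2.a=2 P3.a=1
P0.a=1 P2.a=1 P3.a=0
P0.a=1 P2.a=1 P3.a=1
P0.a=1 P2.a=2 P3.a=0
P0.a=1 P2.a=2 P3.a=1
P0.a=2 P2.a=1 P3.a=0
P0.a=2 P2.a=1 P3.a=1
P0.a=2 P2.a=2 P3.a=0
P0.a=2 P2.a=2 P3.a=1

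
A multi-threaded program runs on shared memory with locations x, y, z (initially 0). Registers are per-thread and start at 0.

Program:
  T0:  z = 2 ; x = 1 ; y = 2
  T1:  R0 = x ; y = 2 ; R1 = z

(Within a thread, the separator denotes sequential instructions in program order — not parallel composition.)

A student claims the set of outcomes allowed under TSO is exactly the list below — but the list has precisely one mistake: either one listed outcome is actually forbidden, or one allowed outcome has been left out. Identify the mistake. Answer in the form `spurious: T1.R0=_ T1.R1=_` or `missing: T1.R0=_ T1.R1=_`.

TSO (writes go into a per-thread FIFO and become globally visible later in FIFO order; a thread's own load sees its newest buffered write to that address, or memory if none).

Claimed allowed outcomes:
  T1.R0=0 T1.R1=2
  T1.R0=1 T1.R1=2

missing: T1.R0=0 T1.R1=0

outcome vector order: (T1.R0,T1.R1)
TSO: 3 outcomes — {<0 0> <0 2> <1 2>}
TSO∖claimed = {<0 0>}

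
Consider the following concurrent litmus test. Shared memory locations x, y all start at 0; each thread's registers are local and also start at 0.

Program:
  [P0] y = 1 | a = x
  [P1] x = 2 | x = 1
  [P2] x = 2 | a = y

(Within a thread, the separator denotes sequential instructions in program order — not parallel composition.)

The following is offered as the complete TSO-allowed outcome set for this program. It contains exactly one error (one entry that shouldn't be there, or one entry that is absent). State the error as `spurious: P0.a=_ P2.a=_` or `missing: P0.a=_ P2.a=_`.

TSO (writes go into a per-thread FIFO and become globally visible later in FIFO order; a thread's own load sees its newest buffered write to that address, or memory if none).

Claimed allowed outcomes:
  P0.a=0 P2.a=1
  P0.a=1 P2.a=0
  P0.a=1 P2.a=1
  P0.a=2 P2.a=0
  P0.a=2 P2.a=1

missing: P0.a=0 P2.a=0

outcome vector order: (P0.a,P2.a)
under TSO → <0 0>, <0 1>, <1 0>, <1 1>, <2 0>, <2 1>
TSO∖claimed = {<0 0>}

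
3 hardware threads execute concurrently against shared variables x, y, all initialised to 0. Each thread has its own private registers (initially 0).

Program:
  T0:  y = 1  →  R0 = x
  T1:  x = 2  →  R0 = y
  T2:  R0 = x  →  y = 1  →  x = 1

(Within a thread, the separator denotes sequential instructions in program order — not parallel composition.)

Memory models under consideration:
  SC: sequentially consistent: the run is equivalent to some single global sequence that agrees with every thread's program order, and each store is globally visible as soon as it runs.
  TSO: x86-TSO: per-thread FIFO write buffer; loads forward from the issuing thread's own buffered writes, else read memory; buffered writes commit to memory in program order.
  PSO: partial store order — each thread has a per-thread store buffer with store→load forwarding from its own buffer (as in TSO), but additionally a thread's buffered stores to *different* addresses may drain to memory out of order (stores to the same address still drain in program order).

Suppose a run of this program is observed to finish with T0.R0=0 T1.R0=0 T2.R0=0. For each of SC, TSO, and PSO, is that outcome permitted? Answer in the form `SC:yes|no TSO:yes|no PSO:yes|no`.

SC:no TSO:yes PSO:yes

outcome vector order: (T0.R0,T1.R0,T2.R0)
SC: 10 outcomes — {<0 1 0> <0 1 2> <1 0 0> <1 0 2> <1 1 0> <1 1 2> <2 0 0> <2 0 2> <2 1 0> <2 1 2>}
TSO: 12 outcomes — {<0 0 0> <0 0 2> <0 1 0> <0 1 2> <1 0 0> <1 0 2> <1 1 0> <1 1 2> <2 0 0> <2 0 2> <2 1 0> <2 1 2>}
PSO: 12 outcomes — {<0 0 0> <0 0 2> <0 1 0> <0 1 2> <1 0 0> <1 0 2> <1 1 0> <1 1 2> <2 0 0> <2 0 2> <2 1 0> <2 1 2>}
target <0 0 0> ∈ {TSO,PSO}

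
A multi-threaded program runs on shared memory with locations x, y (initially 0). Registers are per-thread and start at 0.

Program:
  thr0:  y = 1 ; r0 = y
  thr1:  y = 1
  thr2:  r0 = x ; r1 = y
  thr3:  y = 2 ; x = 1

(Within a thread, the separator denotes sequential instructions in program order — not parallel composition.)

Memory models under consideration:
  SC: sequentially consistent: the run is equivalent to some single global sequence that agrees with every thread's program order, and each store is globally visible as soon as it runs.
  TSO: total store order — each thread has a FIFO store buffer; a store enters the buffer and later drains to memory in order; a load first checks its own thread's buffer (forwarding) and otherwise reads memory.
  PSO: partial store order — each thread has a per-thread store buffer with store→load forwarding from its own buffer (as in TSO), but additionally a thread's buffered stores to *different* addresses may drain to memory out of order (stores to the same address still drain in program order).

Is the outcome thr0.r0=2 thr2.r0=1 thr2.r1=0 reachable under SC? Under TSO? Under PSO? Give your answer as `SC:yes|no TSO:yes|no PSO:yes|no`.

outcome vector order: (thr0.r0,thr2.r0,thr2.r1)
SC: 10 outcomes — {1/0/0 1/0/1 1/0/2 1/1/1 1/1/2 2/0/0 2/0/1 2/0/2 2/1/1 2/1/2}
TSO: 10 outcomes — {1/0/0 1/0/1 1/0/2 1/1/1 1/1/2 2/0/0 2/0/1 2/0/2 2/1/1 2/1/2}
PSO: 12 outcomes — {1/0/0 1/0/1 1/0/2 1/1/0 1/1/1 1/1/2 2/0/0 2/0/1 2/0/2 2/1/0 2/1/1 2/1/2}
target 2/1/0 ∈ {PSO}

SC:no TSO:no PSO:yes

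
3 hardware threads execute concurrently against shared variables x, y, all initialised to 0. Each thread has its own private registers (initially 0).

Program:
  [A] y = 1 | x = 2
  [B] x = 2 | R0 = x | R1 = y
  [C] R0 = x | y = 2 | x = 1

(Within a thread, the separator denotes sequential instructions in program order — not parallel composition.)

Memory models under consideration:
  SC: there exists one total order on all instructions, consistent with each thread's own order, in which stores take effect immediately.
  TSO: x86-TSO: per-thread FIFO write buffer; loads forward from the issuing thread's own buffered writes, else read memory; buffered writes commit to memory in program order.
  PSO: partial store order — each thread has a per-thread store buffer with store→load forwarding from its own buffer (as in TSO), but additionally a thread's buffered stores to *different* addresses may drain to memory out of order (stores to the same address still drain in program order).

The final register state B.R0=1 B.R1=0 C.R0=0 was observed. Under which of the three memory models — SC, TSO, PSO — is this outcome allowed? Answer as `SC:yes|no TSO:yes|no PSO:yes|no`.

SC:no TSO:no PSO:yes

outcome vector order: (B.R0,B.R1,C.R0)
under SC → (1,1,0), (1,1,2), (1,2,0), (1,2,2), (2,0,0), (2,0,2), (2,1,0), (2,1,2), (2,2,0), (2,2,2)
under TSO → (1,1,0), (1,1,2), (1,2,0), (1,2,2), (2,0,0), (2,0,2), (2,1,0), (2,1,2), (2,2,0), (2,2,2)
under PSO → (1,0,0), (1,0,2), (1,1,0), (1,1,2), (1,2,0), (1,2,2), (2,0,0), (2,0,2), (2,1,0), (2,1,2), (2,2,0), (2,2,2)
target (1,0,0) ∈ {PSO}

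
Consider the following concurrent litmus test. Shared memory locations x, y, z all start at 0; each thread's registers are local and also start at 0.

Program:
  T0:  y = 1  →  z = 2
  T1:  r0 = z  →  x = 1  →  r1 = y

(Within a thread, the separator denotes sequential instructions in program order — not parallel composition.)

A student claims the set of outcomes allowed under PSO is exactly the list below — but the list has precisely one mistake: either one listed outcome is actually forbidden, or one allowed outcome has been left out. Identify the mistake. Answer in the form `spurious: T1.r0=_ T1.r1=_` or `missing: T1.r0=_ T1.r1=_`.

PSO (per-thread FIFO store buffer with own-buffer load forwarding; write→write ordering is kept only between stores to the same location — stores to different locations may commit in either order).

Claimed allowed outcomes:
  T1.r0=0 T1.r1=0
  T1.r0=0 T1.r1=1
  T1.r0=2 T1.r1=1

outcome vector order: (T1.r0,T1.r1)
PSO (4): 0/0; 0/1; 2/0; 2/1
PSO∖claimed = {2/0}

missing: T1.r0=2 T1.r1=0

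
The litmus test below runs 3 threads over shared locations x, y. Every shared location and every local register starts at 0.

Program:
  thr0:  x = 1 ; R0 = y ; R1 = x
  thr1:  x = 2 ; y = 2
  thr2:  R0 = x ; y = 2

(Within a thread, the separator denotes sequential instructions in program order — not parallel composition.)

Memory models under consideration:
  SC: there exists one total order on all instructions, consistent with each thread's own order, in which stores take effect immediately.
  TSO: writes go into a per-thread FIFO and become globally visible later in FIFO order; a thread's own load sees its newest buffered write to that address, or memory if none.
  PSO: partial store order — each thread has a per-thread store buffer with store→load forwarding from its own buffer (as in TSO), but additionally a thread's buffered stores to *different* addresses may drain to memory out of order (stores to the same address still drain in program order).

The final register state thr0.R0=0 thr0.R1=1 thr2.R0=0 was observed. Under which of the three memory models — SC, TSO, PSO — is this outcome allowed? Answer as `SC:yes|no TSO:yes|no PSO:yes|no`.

SC:yes TSO:yes PSO:yes

outcome vector order: (thr0.R0,thr0.R1,thr2.R0)
SC (12): (0,1,0) (0,1,1) (0,1,2) (0,2,0) (0,2,1) (0,2,2) (2,1,0) (2,1,1) (2,1,2) (2,2,0) (2,2,1) (2,2,2)
TSO (12): (0,1,0) (0,1,1) (0,1,2) (0,2,0) (0,2,1) (0,2,2) (2,1,0) (2,1,1) (2,1,2) (2,2,0) (2,2,1) (2,2,2)
PSO (12): (0,1,0) (0,1,1) (0,1,2) (0,2,0) (0,2,1) (0,2,2) (2,1,0) (2,1,1) (2,1,2) (2,2,0) (2,2,1) (2,2,2)
target (0,1,0) ∈ {SC,TSO,PSO}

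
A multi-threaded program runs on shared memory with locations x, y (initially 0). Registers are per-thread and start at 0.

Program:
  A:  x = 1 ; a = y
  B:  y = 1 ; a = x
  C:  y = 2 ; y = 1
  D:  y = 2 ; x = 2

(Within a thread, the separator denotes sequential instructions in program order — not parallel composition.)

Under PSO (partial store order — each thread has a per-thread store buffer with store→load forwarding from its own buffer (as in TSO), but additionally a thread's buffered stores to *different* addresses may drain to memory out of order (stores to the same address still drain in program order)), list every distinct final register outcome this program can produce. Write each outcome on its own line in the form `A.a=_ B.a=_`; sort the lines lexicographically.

A.a=0 B.a=0
A.a=0 B.a=1
A.a=0 B.a=2
A.a=1 B.a=0
A.a=1 B.a=1
A.a=1 B.a=2
A.a=2 B.a=0
A.a=2 B.a=1
A.a=2 B.a=2

outcome vector order: (A.a,B.a)
|PSO outcomes| = 9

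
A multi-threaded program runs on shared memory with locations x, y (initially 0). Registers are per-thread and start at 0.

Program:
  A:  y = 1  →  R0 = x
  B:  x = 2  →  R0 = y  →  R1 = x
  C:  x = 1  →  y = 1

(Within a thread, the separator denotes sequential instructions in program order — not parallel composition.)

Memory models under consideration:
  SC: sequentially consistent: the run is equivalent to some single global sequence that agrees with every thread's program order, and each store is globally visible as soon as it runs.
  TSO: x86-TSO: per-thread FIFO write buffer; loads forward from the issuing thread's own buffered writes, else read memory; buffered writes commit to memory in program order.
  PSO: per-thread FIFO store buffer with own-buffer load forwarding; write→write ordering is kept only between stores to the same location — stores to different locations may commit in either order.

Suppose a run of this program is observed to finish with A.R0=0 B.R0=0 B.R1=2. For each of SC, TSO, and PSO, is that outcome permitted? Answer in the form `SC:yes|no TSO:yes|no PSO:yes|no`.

SC:no TSO:yes PSO:yes

outcome vector order: (A.R0,B.R0,B.R1)
SC: 10 outcomes — {0/1/1 0/1/2 1/0/1 1/0/2 1/1/1 1/1/2 2/0/1 2/0/2 2/1/1 2/1/2}
TSO: 12 outcomes — {0/0/1 0/0/2 0/1/1 0/1/2 1/0/1 1/0/2 1/1/1 1/1/2 2/0/1 2/0/2 2/1/1 2/1/2}
PSO: 12 outcomes — {0/0/1 0/0/2 0/1/1 0/1/2 1/0/1 1/0/2 1/1/1 1/1/2 2/0/1 2/0/2 2/1/1 2/1/2}
target 0/0/2 ∈ {TSO,PSO}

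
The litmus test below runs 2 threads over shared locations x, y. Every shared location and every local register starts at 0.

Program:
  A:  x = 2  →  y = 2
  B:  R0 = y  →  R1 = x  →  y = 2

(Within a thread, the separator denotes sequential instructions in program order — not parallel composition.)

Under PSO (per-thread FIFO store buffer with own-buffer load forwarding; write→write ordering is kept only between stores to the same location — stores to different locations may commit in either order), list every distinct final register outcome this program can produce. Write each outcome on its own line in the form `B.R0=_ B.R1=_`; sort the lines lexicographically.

B.R0=0 B.R1=0
B.R0=0 B.R1=2
B.R0=2 B.R1=0
B.R0=2 B.R1=2

outcome vector order: (B.R0,B.R1)
|PSO outcomes| = 4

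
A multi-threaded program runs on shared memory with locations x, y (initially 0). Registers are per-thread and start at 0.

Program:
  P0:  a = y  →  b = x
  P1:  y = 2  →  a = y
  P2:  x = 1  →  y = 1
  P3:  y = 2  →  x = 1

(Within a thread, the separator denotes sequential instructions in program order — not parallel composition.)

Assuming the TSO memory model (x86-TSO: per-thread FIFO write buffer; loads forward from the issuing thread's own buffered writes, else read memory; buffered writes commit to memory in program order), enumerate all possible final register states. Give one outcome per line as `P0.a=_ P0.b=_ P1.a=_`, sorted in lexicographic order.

outcome vector order: (P0.a,P0.b,P1.a)
|TSO outcomes| = 10

P0.a=0 P0.b=0 P1.a=1
P0.a=0 P0.b=0 P1.a=2
P0.a=0 P0.b=1 P1.a=1
P0.a=0 P0.b=1 P1.a=2
P0.a=1 P0.b=1 P1.a=1
P0.a=1 P0.b=1 P1.a=2
P0.a=2 P0.b=0 P1.a=1
P0.a=2 P0.b=0 P1.a=2
P0.a=2 P0.b=1 P1.a=1
P0.a=2 P0.b=1 P1.a=2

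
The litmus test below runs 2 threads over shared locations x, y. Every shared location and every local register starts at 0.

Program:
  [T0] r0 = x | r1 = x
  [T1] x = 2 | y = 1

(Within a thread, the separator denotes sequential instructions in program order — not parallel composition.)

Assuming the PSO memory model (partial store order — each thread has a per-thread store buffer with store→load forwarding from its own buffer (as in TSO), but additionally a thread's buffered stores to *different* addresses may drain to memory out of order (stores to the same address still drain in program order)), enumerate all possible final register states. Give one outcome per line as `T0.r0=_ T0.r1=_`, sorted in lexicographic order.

T0.r0=0 T0.r1=0
T0.r0=0 T0.r1=2
T0.r0=2 T0.r1=2

outcome vector order: (T0.r0,T0.r1)
|PSO outcomes| = 3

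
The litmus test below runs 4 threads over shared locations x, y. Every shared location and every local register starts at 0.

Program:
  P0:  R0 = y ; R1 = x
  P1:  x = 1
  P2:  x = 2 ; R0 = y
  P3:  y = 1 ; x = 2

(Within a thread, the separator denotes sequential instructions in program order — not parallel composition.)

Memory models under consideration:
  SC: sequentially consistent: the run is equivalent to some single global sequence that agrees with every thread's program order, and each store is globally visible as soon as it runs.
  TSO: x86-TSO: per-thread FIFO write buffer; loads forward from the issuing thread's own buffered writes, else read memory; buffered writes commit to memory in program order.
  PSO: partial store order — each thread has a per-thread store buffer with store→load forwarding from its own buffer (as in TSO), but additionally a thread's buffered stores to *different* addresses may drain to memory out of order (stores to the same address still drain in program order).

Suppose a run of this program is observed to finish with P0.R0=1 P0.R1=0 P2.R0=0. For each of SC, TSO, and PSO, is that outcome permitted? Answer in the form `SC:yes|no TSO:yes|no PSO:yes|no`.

outcome vector order: (P0.R0,P0.R1,P2.R0)
SC: 11 outcomes — {<0 0 0>, <0 0 1>, <0 1 0>, <0 1 1>, <0 2 0>, <0 2 1>, <1 0 1>, <1 1 0>, <1 1 1>, <1 2 0>, <1 2 1>}
TSO: 12 outcomes — {<0 0 0>, <0 0 1>, <0 1 0>, <0 1 1>, <0 2 0>, <0 2 1>, <1 0 0>, <1 0 1>, <1 1 0>, <1 1 1>, <1 2 0>, <1 2 1>}
PSO: 12 outcomes — {<0 0 0>, <0 0 1>, <0 1 0>, <0 1 1>, <0 2 0>, <0 2 1>, <1 0 0>, <1 0 1>, <1 1 0>, <1 1 1>, <1 2 0>, <1 2 1>}
target <1 0 0> ∈ {TSO,PSO}

SC:no TSO:yes PSO:yes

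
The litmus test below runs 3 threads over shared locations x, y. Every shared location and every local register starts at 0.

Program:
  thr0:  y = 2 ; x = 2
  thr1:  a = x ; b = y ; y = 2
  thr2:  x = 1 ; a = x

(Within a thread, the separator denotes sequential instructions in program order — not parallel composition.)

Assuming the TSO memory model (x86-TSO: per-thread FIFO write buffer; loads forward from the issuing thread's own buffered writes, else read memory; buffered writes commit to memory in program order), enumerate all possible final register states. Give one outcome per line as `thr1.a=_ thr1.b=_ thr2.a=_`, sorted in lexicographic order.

outcome vector order: (thr1.a,thr1.b,thr2.a)
|TSO outcomes| = 10

thr1.a=0 thr1.b=0 thr2.a=1
thr1.a=0 thr1.b=0 thr2.a=2
thr1.a=0 thr1.b=2 thr2.a=1
thr1.a=0 thr1.b=2 thr2.a=2
thr1.a=1 thr1.b=0 thr2.a=1
thr1.a=1 thr1.b=0 thr2.a=2
thr1.a=1 thr1.b=2 thr2.a=1
thr1.a=1 thr1.b=2 thr2.a=2
thr1.a=2 thr1.b=2 thr2.a=1
thr1.a=2 thr1.b=2 thr2.a=2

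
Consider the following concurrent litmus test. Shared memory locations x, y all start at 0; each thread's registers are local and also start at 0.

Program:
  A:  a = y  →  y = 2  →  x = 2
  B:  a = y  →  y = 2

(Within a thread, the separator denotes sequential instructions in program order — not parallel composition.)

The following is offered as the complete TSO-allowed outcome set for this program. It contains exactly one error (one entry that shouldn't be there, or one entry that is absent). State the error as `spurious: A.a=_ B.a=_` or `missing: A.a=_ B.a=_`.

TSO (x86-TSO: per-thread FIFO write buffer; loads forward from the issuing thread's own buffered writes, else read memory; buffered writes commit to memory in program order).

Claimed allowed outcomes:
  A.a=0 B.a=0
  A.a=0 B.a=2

missing: A.a=2 B.a=0

outcome vector order: (A.a,B.a)
under TSO → 0/0, 0/2, 2/0
TSO∖claimed = {2/0}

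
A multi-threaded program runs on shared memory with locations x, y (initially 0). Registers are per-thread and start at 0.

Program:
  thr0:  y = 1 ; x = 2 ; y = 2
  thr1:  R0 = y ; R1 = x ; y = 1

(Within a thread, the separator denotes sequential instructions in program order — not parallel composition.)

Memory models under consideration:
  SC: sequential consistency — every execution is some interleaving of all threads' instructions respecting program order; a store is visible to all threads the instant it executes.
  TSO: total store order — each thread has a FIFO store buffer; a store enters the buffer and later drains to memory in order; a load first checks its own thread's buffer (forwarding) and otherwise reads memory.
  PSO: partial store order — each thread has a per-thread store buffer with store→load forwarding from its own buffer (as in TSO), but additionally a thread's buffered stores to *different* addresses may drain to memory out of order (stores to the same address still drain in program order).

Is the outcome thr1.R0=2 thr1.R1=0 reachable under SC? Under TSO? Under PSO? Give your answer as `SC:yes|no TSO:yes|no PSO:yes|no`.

SC:no TSO:no PSO:yes

outcome vector order: (thr1.R0,thr1.R1)
SC: 5 outcomes — {00; 02; 10; 12; 22}
TSO: 5 outcomes — {00; 02; 10; 12; 22}
PSO: 6 outcomes — {00; 02; 10; 12; 20; 22}
target 20 ∈ {PSO}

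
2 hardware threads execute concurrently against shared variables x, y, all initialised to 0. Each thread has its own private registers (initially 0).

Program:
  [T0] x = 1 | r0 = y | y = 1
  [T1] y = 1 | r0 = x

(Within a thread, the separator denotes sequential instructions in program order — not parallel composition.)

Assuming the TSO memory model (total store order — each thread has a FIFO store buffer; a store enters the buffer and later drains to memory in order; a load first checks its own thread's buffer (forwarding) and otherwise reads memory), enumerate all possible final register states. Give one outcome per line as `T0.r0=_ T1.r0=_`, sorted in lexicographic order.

T0.r0=0 T1.r0=0
T0.r0=0 T1.r0=1
T0.r0=1 T1.r0=0
T0.r0=1 T1.r0=1

outcome vector order: (T0.r0,T1.r0)
|TSO outcomes| = 4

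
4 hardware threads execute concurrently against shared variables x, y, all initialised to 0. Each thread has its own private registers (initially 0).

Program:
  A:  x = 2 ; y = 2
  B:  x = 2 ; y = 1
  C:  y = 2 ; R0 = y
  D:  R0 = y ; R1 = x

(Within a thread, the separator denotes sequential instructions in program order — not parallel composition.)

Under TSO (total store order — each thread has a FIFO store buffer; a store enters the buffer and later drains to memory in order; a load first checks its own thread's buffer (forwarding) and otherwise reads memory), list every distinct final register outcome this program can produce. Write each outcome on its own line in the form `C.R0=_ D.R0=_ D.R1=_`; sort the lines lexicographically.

outcome vector order: (C.R0,D.R0,D.R1)
|TSO outcomes| = 10

C.R0=1 D.R0=0 D.R1=0
C.R0=1 D.R0=0 D.R1=2
C.R0=1 D.R0=1 D.R1=2
C.R0=1 D.R0=2 D.R1=0
C.R0=1 D.R0=2 D.R1=2
C.R0=2 D.R0=0 D.R1=0
C.R0=2 D.R0=0 D.R1=2
C.R0=2 D.R0=1 D.R1=2
C.R0=2 D.R0=2 D.R1=0
C.R0=2 D.R0=2 D.R1=2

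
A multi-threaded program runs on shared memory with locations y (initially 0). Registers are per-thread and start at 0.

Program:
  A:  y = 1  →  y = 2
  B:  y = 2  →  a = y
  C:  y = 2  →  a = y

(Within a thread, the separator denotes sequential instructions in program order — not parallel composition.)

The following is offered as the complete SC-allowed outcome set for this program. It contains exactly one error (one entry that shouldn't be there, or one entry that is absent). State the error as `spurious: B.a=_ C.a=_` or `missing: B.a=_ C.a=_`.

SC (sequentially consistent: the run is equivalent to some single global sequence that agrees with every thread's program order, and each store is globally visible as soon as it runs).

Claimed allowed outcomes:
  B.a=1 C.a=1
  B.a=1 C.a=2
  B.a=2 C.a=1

outcome vector order: (B.a,C.a)
under SC → 11 12 21 22
SC∖claimed = {22}

missing: B.a=2 C.a=2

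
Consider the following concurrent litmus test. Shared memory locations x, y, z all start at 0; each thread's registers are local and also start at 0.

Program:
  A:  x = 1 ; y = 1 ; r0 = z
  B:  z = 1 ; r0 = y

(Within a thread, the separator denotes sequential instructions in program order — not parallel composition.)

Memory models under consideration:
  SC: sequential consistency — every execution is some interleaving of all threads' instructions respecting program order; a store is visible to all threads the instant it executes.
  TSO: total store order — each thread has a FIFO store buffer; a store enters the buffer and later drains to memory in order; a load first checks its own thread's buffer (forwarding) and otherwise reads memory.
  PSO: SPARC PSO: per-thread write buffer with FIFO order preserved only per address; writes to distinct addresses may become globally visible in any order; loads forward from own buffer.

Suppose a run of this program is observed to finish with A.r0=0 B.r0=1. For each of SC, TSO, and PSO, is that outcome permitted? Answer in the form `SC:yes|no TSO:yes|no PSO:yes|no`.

outcome vector order: (A.r0,B.r0)
[SC] allowed = {0/1; 1/0; 1/1}
[TSO] allowed = {0/0; 0/1; 1/0; 1/1}
[PSO] allowed = {0/0; 0/1; 1/0; 1/1}
target 0/1 ∈ {SC,TSO,PSO}

SC:yes TSO:yes PSO:yes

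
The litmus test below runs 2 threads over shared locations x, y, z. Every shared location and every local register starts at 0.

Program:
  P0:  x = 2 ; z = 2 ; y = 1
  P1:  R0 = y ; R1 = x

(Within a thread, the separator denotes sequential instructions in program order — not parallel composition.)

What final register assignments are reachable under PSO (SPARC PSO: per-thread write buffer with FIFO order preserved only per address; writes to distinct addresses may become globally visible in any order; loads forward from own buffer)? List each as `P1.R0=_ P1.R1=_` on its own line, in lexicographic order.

P1.R0=0 P1.R1=0
P1.R0=0 P1.R1=2
P1.R0=1 P1.R1=0
P1.R0=1 P1.R1=2

outcome vector order: (P1.R0,P1.R1)
|PSO outcomes| = 4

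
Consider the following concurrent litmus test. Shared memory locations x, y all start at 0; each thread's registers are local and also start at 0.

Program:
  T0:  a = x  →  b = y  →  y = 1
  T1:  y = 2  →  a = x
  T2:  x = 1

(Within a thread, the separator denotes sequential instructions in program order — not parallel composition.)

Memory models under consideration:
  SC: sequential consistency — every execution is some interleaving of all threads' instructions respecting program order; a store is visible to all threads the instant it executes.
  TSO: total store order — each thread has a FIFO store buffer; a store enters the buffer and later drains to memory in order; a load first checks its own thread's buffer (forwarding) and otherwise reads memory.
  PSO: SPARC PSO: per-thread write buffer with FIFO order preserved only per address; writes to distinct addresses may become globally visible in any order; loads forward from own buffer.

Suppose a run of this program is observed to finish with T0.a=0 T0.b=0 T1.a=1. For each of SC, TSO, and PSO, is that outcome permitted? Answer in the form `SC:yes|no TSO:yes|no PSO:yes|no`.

SC:yes TSO:yes PSO:yes

outcome vector order: (T0.a,T0.b,T1.a)
[SC] allowed = {(0,0,0); (0,0,1); (0,2,0); (0,2,1); (1,0,1); (1,2,0); (1,2,1)}
[TSO] allowed = {(0,0,0); (0,0,1); (0,2,0); (0,2,1); (1,0,0); (1,0,1); (1,2,0); (1,2,1)}
[PSO] allowed = {(0,0,0); (0,0,1); (0,2,0); (0,2,1); (1,0,0); (1,0,1); (1,2,0); (1,2,1)}
target (0,0,1) ∈ {SC,TSO,PSO}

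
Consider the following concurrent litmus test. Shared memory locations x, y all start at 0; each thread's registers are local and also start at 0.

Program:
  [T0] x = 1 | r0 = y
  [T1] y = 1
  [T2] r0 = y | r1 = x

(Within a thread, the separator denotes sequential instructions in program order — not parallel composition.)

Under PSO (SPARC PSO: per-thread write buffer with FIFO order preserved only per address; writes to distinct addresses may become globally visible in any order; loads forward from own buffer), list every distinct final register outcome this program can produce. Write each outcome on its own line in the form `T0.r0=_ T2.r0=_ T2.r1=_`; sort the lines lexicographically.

T0.r0=0 T2.r0=0 T2.r1=0
T0.r0=0 T2.r0=0 T2.r1=1
T0.r0=0 T2.r0=1 T2.r1=0
T0.r0=0 T2.r0=1 T2.r1=1
T0.r0=1 T2.r0=0 T2.r1=0
T0.r0=1 T2.r0=0 T2.r1=1
T0.r0=1 T2.r0=1 T2.r1=0
T0.r0=1 T2.r0=1 T2.r1=1

outcome vector order: (T0.r0,T2.r0,T2.r1)
|PSO outcomes| = 8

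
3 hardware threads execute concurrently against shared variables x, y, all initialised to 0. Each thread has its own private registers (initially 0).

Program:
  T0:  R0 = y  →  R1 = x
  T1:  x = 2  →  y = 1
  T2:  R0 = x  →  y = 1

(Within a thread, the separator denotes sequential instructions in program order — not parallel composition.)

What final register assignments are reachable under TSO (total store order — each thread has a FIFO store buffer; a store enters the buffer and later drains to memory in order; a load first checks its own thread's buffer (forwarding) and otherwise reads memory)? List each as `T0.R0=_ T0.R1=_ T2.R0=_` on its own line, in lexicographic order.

T0.R0=0 T0.R1=0 T2.R0=0
T0.R0=0 T0.R1=0 T2.R0=2
T0.R0=0 T0.R1=2 T2.R0=0
T0.R0=0 T0.R1=2 T2.R0=2
T0.R0=1 T0.R1=0 T2.R0=0
T0.R0=1 T0.R1=2 T2.R0=0
T0.R0=1 T0.R1=2 T2.R0=2

outcome vector order: (T0.R0,T0.R1,T2.R0)
|TSO outcomes| = 7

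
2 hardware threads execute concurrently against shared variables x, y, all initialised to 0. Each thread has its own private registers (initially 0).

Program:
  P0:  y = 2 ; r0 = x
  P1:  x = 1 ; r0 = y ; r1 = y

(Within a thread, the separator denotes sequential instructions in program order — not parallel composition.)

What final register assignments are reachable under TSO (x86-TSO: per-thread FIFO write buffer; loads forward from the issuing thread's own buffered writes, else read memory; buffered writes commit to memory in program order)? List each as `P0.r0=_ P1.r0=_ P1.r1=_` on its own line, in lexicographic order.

outcome vector order: (P0.r0,P1.r0,P1.r1)
|TSO outcomes| = 6

P0.r0=0 P1.r0=0 P1.r1=0
P0.r0=0 P1.r0=0 P1.r1=2
P0.r0=0 P1.r0=2 P1.r1=2
P0.r0=1 P1.r0=0 P1.r1=0
P0.r0=1 P1.r0=0 P1.r1=2
P0.r0=1 P1.r0=2 P1.r1=2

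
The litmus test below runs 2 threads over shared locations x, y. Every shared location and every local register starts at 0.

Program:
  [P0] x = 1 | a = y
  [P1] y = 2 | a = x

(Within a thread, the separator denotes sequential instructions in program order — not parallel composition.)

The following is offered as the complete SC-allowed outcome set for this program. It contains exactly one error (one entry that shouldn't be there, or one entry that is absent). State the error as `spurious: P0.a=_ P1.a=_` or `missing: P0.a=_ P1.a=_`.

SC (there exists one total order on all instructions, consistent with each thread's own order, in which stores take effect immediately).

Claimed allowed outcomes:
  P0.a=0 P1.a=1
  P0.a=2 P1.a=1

outcome vector order: (P0.a,P1.a)
[SC] allowed = {<0 1>, <2 0>, <2 1>}
SC∖claimed = {<2 0>}

missing: P0.a=2 P1.a=0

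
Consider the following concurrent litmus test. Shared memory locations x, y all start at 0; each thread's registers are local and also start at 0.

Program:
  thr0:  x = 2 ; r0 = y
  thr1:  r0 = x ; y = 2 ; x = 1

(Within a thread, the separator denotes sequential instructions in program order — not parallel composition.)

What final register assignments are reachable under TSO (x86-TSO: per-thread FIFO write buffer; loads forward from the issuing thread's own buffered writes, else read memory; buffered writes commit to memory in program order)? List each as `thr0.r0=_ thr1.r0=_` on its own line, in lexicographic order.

outcome vector order: (thr0.r0,thr1.r0)
|TSO outcomes| = 4

thr0.r0=0 thr1.r0=0
thr0.r0=0 thr1.r0=2
thr0.r0=2 thr1.r0=0
thr0.r0=2 thr1.r0=2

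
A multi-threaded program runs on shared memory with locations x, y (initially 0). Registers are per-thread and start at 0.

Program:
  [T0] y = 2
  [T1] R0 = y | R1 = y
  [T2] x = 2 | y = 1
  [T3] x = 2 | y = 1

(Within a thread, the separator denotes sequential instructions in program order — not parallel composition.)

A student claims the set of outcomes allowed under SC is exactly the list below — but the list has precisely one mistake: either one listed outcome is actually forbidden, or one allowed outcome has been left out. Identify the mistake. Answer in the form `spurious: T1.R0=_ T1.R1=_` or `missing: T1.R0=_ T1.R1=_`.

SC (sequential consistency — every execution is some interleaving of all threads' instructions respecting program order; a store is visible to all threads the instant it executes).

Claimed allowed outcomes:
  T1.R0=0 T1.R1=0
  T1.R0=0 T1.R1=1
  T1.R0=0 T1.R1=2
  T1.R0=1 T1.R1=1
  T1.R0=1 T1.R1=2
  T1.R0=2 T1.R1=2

outcome vector order: (T1.R0,T1.R1)
under SC → <0 0>, <0 1>, <0 2>, <1 1>, <1 2>, <2 1>, <2 2>
SC∖claimed = {<2 1>}

missing: T1.R0=2 T1.R1=1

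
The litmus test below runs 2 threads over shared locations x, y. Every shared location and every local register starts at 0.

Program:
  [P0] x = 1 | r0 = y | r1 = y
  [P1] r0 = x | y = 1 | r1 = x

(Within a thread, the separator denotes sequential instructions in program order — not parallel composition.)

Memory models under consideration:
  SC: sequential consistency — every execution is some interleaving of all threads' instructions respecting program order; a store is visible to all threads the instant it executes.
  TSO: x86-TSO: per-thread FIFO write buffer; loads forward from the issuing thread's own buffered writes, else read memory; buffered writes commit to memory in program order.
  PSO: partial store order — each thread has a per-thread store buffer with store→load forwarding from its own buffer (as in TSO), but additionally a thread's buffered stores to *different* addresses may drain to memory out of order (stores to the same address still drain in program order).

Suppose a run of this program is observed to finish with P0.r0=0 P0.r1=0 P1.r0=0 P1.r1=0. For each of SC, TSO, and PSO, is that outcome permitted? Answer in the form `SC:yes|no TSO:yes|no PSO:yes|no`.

SC:no TSO:yes PSO:yes

outcome vector order: (P0.r0,P0.r1,P1.r0,P1.r1)
[SC] allowed = {(0,0,0,1), (0,0,1,1), (0,1,0,1), (0,1,1,1), (1,1,0,0), (1,1,0,1), (1,1,1,1)}
[TSO] allowed = {(0,0,0,0), (0,0,0,1), (0,0,1,1), (0,1,0,0), (0,1,0,1), (0,1,1,1), (1,1,0,0), (1,1,0,1), (1,1,1,1)}
[PSO] allowed = {(0,0,0,0), (0,0,0,1), (0,0,1,1), (0,1,0,0), (0,1,0,1), (0,1,1,1), (1,1,0,0), (1,1,0,1), (1,1,1,1)}
target (0,0,0,0) ∈ {TSO,PSO}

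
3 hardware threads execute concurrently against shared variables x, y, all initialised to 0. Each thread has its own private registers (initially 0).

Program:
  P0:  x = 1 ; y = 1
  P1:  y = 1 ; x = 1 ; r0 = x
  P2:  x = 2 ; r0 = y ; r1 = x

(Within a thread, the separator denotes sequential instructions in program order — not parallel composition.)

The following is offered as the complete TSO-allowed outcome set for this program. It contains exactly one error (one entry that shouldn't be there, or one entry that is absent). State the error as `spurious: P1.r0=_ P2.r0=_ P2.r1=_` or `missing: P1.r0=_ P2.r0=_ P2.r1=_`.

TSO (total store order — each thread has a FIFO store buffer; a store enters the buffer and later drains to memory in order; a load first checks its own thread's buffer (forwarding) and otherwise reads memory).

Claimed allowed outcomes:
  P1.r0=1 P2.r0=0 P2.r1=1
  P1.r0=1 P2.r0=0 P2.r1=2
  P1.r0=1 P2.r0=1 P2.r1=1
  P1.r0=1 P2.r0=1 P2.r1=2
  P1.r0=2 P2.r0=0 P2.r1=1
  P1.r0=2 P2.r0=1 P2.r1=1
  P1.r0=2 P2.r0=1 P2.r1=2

outcome vector order: (P1.r0,P2.r0,P2.r1)
TSO (8): <1 0 1>, <1 0 2>, <1 1 1>, <1 1 2>, <2 0 1>, <2 0 2>, <2 1 1>, <2 1 2>
TSO∖claimed = {<2 0 2>}

missing: P1.r0=2 P2.r0=0 P2.r1=2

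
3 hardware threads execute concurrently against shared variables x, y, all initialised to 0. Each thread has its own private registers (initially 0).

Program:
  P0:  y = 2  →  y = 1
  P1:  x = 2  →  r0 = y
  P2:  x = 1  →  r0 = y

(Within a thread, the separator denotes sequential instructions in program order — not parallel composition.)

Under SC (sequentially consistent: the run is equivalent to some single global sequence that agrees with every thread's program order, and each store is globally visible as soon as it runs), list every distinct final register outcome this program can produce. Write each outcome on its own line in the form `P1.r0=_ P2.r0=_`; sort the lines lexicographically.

P1.r0=0 P2.r0=0
P1.r0=0 P2.r0=1
P1.r0=0 P2.r0=2
P1.r0=1 P2.r0=0
P1.r0=1 P2.r0=1
P1.r0=1 P2.r0=2
P1.r0=2 P2.r0=0
P1.r0=2 P2.r0=1
P1.r0=2 P2.r0=2

outcome vector order: (P1.r0,P2.r0)
|SC outcomes| = 9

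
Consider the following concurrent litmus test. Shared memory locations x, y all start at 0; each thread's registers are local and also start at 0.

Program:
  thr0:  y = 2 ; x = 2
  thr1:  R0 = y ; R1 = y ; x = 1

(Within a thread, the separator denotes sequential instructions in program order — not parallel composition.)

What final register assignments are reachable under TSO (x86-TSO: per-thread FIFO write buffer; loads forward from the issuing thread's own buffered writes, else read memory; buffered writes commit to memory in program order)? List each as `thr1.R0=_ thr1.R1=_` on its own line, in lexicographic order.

thr1.R0=0 thr1.R1=0
thr1.R0=0 thr1.R1=2
thr1.R0=2 thr1.R1=2

outcome vector order: (thr1.R0,thr1.R1)
|TSO outcomes| = 3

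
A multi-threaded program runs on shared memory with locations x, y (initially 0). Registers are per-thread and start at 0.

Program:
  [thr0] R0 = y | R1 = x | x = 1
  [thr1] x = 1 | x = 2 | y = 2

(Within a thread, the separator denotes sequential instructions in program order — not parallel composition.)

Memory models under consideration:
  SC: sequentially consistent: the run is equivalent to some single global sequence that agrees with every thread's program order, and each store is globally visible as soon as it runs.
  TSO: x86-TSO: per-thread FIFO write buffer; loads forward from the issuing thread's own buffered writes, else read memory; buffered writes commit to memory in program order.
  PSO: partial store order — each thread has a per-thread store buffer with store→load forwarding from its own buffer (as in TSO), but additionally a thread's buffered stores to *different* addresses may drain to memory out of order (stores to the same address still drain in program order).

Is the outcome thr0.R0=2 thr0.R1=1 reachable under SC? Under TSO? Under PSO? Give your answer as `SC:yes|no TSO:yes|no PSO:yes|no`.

outcome vector order: (thr0.R0,thr0.R1)
[SC] allowed = {00, 01, 02, 22}
[TSO] allowed = {00, 01, 02, 22}
[PSO] allowed = {00, 01, 02, 20, 21, 22}
target 21 ∈ {PSO}

SC:no TSO:no PSO:yes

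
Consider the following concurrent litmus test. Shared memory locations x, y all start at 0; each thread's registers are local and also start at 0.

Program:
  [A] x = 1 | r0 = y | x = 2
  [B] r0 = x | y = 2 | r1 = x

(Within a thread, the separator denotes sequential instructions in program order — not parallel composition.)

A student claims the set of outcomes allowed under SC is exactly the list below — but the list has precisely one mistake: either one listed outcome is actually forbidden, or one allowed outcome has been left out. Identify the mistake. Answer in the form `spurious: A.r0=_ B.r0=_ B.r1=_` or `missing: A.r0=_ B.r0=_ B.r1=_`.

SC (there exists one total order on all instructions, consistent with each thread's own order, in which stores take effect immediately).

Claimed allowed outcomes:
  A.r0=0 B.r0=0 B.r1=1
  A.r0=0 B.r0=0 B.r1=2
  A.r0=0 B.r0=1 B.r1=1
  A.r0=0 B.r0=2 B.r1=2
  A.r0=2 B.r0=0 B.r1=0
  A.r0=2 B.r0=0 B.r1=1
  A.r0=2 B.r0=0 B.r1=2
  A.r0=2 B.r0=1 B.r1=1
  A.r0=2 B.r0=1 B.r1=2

missing: A.r0=0 B.r0=1 B.r1=2

outcome vector order: (A.r0,B.r0,B.r1)
SC (10): (0,0,1); (0,0,2); (0,1,1); (0,1,2); (0,2,2); (2,0,0); (2,0,1); (2,0,2); (2,1,1); (2,1,2)
SC∖claimed = {(0,1,2)}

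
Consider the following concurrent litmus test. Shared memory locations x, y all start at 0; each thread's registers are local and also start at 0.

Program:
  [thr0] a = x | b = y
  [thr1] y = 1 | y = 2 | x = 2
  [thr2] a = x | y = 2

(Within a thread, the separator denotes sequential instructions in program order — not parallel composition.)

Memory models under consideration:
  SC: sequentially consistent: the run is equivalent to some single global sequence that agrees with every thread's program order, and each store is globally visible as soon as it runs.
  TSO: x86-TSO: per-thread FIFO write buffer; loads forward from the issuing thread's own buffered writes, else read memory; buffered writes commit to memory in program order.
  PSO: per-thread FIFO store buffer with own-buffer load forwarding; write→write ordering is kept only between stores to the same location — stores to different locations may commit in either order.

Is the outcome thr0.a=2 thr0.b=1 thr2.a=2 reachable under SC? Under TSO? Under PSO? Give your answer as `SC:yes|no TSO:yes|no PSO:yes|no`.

outcome vector order: (thr0.a,thr0.b,thr2.a)
[SC] allowed = {<0 0 0>; <0 0 2>; <0 1 0>; <0 1 2>; <0 2 0>; <0 2 2>; <2 2 0>; <2 2 2>}
[TSO] allowed = {<0 0 0>; <0 0 2>; <0 1 0>; <0 1 2>; <0 2 0>; <0 2 2>; <2 2 0>; <2 2 2>}
[PSO] allowed = {<0 0 0>; <0 0 2>; <0 1 0>; <0 1 2>; <0 2 0>; <0 2 2>; <2 0 0>; <2 0 2>; <2 1 0>; <2 1 2>; <2 2 0>; <2 2 2>}
target <2 1 2> ∈ {PSO}

SC:no TSO:no PSO:yes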